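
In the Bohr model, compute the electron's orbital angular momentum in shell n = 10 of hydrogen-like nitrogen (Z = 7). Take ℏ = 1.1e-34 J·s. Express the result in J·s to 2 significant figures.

1.1e-33 J·s

L_n = nℏ = 10 × 1.1e-34 = 1.1e-33 J·s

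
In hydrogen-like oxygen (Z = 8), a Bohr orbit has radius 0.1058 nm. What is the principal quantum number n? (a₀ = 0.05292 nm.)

4

r_n = n²a₀/Z ⇒ n² = rZ/a₀ = 0.1058 × 8 / 0.05292 ≈ 15.99
n = 4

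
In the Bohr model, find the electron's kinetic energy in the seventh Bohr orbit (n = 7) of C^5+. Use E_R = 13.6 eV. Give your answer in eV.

9.99 eV

For a Coulomb orbit the virial theorem gives K = −E_n.
E_n = −E_R·Z²/n², so K = E_R·Z²/n² = 13.6 × 6²/7² = 9.99 eV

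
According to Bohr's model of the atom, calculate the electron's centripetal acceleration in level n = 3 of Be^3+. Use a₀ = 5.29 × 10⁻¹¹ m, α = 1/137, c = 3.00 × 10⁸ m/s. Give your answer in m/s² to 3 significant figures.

r = n²a₀/Z = 1.19 × 10⁻¹⁰ m, v = Zαc/n = 2.92 × 10⁶ m/s
a = v²/r = (2.92 × 10⁶)² / 1.19 × 10⁻¹⁰ = 7.16 × 10²² m/s²

7.16 × 10²² m/s²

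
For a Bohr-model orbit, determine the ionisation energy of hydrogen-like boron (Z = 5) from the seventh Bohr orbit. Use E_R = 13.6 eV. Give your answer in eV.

E_n = −E_R·Z²/n² = −13.6 × 5²/7² eV = -6.94 eV
Ionisation energy = −E_n = 6.94 eV

6.94 eV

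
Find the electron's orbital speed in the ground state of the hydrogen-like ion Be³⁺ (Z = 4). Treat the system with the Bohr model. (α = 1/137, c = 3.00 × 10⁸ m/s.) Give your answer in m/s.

8.76 × 10⁶ m/s

v_n = Zαc/n = 4 × 0.00730 × 3.00 × 10⁸ / 1
    = 8.76 × 10⁶ m/s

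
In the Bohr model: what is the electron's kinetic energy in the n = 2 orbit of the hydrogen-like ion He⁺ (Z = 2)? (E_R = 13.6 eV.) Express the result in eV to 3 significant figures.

13.6 eV

For a Coulomb orbit the virial theorem gives K = −E_n.
E_n = −E_R·Z²/n², so K = E_R·Z²/n² = 13.6 × 2²/2² = 13.6 eV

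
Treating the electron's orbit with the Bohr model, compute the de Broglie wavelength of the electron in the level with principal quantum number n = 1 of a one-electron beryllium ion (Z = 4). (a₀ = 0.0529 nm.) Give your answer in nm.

0.0831 nm

The Bohr quantisation condition is nλ = 2πr_n.
r_n = n²a₀/Z = 0.0132 nm
λ = 2πr_n/n = 2π·0.0132/1 = 0.0831 nm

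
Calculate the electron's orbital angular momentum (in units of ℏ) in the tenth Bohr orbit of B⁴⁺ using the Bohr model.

10

L_n = nℏ, so L/ℏ = n = 10.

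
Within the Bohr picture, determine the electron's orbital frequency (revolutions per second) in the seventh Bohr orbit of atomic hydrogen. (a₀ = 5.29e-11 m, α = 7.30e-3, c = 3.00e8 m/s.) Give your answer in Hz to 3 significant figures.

r = n²a₀/Z = 2.59e-9 m, v = Zαc/n = 3.13e5 m/s
f = v/(2πr) = 1.92e13 Hz

1.92e13 Hz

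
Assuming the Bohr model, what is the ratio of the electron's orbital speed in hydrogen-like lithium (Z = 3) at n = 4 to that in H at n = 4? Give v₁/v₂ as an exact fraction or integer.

v ∝ Z^1 · n^-1
v₁/v₂ = (3/1)^1 · (4/4)^-1 = 3

3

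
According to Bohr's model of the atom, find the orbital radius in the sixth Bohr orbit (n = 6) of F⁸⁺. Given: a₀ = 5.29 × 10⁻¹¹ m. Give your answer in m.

r_n = n²a₀/Z = 6² × 5.29 × 10⁻¹¹ / 9
    = 36 × 5.29 × 10⁻¹¹ / 9 = 2.12 × 10⁻¹⁰ m

2.12 × 10⁻¹⁰ m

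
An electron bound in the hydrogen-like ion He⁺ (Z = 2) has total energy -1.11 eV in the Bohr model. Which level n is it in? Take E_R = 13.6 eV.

E_n = −E_R Z²/n² ⇒ n² = E_R Z²/(−E_n) = 13.6 × 2² / 1.11 ≈ 49.01
n = 7

7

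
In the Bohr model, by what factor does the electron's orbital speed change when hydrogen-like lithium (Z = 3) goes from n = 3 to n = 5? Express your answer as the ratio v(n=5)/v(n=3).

3/5

v ∝ Z^1 · n^-1; with Z fixed, v ∝ n^-1.
v(n=5)/v(n=3) = (5/3)^-1 = 3/5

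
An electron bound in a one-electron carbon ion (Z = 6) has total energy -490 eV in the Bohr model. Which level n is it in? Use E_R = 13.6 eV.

1

E_n = −E_R Z²/n² ⇒ n² = E_R Z²/(−E_n) = 13.6 × 6² / 490 ≈ 1.00
n = 1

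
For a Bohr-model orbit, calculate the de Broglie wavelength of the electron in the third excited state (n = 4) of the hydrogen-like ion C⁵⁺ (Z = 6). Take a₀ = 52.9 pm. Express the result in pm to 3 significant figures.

222 pm

The Bohr quantisation condition is nλ = 2πr_n.
r_n = n²a₀/Z = 141 pm
λ = 2πr_n/n = 2π·141/4 = 222 pm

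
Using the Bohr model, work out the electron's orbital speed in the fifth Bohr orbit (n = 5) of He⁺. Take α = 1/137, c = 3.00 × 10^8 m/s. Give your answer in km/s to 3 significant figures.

v_n = Zαc/n = 2 × 0.00730 × 3.00 × 10^8 / 5
    = 876 km/s

876 km/s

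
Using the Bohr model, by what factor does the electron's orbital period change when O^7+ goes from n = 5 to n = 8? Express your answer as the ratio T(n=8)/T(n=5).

T ∝ Z^-2 · n^3; with Z fixed, T ∝ n^3.
T(n=8)/T(n=5) = (8/5)^3 = 512/125

512/125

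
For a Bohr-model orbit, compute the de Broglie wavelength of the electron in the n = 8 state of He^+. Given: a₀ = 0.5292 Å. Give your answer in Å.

The Bohr quantisation condition is nλ = 2πr_n.
r_n = n²a₀/Z = 16.93 Å
λ = 2πr_n/n = 2π·16.93/8 = 13.30 Å

13.30 Å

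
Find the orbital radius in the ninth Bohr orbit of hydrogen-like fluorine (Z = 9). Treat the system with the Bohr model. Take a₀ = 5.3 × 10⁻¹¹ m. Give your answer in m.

r_n = n²a₀/Z = 9² × 5.3 × 10⁻¹¹ / 9
    = 81 × 5.3 × 10⁻¹¹ / 9 = 4.8 × 10⁻¹⁰ m

4.8 × 10⁻¹⁰ m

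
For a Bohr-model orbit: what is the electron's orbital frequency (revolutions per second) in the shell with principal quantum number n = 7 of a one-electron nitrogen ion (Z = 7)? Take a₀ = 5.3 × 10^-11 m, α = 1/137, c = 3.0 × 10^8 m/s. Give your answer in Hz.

9.4 × 10^14 Hz

r = n²a₀/Z = 3.7 × 10^-10 m, v = Zαc/n = 2.2 × 10^6 m/s
f = v/(2πr) = 9.4 × 10^14 Hz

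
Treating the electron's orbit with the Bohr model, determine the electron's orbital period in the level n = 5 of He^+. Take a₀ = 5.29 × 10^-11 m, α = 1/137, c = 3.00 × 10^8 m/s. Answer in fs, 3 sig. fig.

r = n²a₀/Z = 5²·5.29 × 10^-11/2 = 6.61 × 10^-10 m
v = Zαc/n = 2·0.00730·3.00 × 10^8/5 = 8.76 × 10^5 m/s
T = 2πr/v = 4.74 × 10^-15 s = 4.74 fs

4.74 fs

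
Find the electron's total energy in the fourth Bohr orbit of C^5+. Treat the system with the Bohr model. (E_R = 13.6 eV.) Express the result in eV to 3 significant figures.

E_n = −E_R·Z²/n² = −13.6 × 6²/4² = -30.6 eV

-30.6 eV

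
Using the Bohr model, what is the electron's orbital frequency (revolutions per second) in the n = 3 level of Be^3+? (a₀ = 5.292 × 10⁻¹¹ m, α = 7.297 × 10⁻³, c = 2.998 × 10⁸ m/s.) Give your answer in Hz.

3.899 × 10¹⁵ Hz

r = n²a₀/Z = 1.191 × 10⁻¹⁰ m, v = Zαc/n = 2.917 × 10⁶ m/s
f = v/(2πr) = 3.899 × 10¹⁵ Hz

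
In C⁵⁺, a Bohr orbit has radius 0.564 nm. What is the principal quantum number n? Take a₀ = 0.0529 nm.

r_n = n²a₀/Z ⇒ n² = rZ/a₀ = 0.564 × 6 / 0.0529 ≈ 63.97
n = 8

8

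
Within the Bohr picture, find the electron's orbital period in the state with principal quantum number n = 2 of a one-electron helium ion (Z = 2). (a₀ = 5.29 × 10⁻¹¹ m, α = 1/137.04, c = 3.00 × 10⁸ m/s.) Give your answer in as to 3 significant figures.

r = n²a₀/Z = 2²·5.29 × 10⁻¹¹/2 = 1.06 × 10⁻¹⁰ m
v = Zαc/n = 2·0.00730·3.00 × 10⁸/2 = 2.19 × 10⁶ m/s
T = 2πr/v = 3.04 × 10⁻¹⁶ s = 304 as

304 as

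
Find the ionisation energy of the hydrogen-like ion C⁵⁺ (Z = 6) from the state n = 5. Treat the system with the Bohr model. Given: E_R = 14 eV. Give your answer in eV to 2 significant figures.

20 eV

E_n = −E_R·Z²/n² = −14 × 6²/5² eV = -20 eV
Ionisation energy = −E_n = 20 eV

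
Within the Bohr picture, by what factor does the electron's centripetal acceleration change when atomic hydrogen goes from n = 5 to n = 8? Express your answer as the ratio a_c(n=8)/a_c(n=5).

a_c ∝ Z^3 · n^-4; with Z fixed, a_c ∝ n^-4.
a_c(n=8)/a_c(n=5) = (8/5)^-4 = 625/4096

625/4096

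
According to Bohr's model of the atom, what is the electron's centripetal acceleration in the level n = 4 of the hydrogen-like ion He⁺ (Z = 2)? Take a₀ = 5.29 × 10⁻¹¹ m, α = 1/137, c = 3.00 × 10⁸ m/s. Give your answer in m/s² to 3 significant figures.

r = n²a₀/Z = 4.23 × 10⁻¹⁰ m, v = Zαc/n = 1.09 × 10⁶ m/s
a = v²/r = (1.09 × 10⁶)² / 4.23 × 10⁻¹⁰ = 2.83 × 10²¹ m/s²

2.83 × 10²¹ m/s²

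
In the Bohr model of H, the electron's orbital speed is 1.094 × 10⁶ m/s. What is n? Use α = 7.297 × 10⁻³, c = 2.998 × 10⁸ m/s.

2

v_n = Zαc/n ⇒ n = Zαc/v = 1 × 0.007297 × 2.998 × 10⁸ / 1.094 × 10⁶ ≈ 2.00
n = 2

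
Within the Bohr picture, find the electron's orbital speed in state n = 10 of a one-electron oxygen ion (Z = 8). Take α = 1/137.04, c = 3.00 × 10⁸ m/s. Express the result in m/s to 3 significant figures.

1.75 × 10⁶ m/s

v_n = Zαc/n = 8 × 0.00730 × 3.00 × 10⁸ / 10
    = 1.75 × 10⁶ m/s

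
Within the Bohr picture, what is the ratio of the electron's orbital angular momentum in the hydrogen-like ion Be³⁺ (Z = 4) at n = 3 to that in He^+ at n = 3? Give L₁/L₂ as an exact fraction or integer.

L = nℏ is independent of Z.
L₁/L₂ = n₁/n₂ = 3/3 = 1

1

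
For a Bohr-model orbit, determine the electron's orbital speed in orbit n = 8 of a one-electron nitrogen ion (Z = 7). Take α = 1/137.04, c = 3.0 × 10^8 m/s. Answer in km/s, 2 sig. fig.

1900 km/s

v_n = Zαc/n = 7 × 0.0073 × 3.0 × 10^8 / 8
    = 1900 km/s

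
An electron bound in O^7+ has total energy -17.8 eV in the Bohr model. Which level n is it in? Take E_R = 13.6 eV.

E_n = −E_R Z²/n² ⇒ n² = E_R Z²/(−E_n) = 13.6 × 8² / 17.8 ≈ 48.90
n = 7

7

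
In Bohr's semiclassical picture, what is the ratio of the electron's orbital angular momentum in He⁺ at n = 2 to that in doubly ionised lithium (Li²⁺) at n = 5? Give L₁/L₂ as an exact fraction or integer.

2/5

L = nℏ is independent of Z.
L₁/L₂ = n₁/n₂ = 2/5 = 2/5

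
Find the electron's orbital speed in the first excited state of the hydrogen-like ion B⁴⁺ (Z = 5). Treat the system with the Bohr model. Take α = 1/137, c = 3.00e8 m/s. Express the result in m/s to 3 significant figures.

v_n = Zαc/n = 5 × 0.00730 × 3.00e8 / 2
    = 5.47e6 m/s

5.47e6 m/s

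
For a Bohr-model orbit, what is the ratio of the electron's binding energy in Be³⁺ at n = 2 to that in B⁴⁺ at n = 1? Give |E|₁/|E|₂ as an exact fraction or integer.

|E| ∝ Z^2 · n^-2
|E|₁/|E|₂ = (4/5)^2 · (2/1)^-2 = 4/25

4/25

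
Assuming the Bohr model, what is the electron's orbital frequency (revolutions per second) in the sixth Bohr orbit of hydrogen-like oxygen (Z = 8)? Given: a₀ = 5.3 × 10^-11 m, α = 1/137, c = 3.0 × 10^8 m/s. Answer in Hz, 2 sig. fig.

r = n²a₀/Z = 2.4 × 10^-10 m, v = Zαc/n = 2.9 × 10^6 m/s
f = v/(2πr) = 1.9 × 10^15 Hz

1.9 × 10^15 Hz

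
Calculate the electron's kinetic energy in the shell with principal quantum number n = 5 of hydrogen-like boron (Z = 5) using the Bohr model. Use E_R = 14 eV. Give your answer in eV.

For a Coulomb orbit the virial theorem gives K = −E_n.
E_n = −E_R·Z²/n², so K = E_R·Z²/n² = 14 × 5²/5² = 14 eV

14 eV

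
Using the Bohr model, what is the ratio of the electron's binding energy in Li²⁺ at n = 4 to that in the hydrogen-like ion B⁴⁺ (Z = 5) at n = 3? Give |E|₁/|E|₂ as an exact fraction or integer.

|E| ∝ Z^2 · n^-2
|E|₁/|E|₂ = (3/5)^2 · (4/3)^-2 = 81/400

81/400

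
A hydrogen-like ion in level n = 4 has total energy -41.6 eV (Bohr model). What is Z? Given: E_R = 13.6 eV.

E_n = −E_R Z²/n² ⇒ Z² = −E_n n²/E_R = 41.6 × 4² / 13.6 ≈ 48.94
Z = 7

7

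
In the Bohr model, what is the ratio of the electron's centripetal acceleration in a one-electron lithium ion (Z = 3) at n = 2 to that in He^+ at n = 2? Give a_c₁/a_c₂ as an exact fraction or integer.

27/8

a_c ∝ Z^3 · n^-4
a_c₁/a_c₂ = (3/2)^3 · (2/2)^-4 = 27/8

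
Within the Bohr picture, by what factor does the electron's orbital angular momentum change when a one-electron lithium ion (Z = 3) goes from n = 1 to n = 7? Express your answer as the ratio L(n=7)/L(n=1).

7

L = nℏ depends only on n, so L ∝ n.
L(n=7)/L(n=1) = (7/1)^1 = 7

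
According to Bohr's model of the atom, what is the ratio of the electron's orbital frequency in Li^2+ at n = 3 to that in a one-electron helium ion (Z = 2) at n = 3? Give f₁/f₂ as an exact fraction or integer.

f ∝ Z^2 · n^-3
f₁/f₂ = (3/2)^2 · (3/3)^-3 = 9/4

9/4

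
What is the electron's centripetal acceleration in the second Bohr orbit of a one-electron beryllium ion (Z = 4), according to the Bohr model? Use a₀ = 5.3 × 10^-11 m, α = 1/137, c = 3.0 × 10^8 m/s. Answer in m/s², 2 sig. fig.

3.6 × 10^23 m/s²

r = n²a₀/Z = 5.3 × 10^-11 m, v = Zαc/n = 4.4 × 10^6 m/s
a = v²/r = (4.4 × 10^6)² / 5.3 × 10^-11 = 3.6 × 10^23 m/s²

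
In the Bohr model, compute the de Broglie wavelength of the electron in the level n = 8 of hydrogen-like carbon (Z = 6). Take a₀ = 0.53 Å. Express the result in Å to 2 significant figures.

The Bohr quantisation condition is nλ = 2πr_n.
r_n = n²a₀/Z = 5.7 Å
λ = 2πr_n/n = 2π·5.7/8 = 4.4 Å

4.4 Å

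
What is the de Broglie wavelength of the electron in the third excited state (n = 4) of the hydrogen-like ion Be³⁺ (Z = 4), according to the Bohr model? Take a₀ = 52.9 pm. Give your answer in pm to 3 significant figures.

The Bohr quantisation condition is nλ = 2πr_n.
r_n = n²a₀/Z = 212 pm
λ = 2πr_n/n = 2π·212/4 = 332 pm

332 pm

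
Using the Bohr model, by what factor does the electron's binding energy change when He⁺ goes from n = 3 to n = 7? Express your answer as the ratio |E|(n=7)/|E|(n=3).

|E| ∝ Z^2 · n^-2; with Z fixed, |E| ∝ n^-2.
|E|(n=7)/|E|(n=3) = (7/3)^-2 = 9/49

9/49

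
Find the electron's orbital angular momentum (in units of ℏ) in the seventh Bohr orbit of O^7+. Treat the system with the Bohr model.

L_n = nℏ, so L/ℏ = n = 7.

7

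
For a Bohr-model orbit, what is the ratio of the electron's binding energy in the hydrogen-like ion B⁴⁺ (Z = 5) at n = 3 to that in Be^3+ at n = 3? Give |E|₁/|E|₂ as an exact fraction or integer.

|E| ∝ Z^2 · n^-2
|E|₁/|E|₂ = (5/4)^2 · (3/3)^-2 = 25/16

25/16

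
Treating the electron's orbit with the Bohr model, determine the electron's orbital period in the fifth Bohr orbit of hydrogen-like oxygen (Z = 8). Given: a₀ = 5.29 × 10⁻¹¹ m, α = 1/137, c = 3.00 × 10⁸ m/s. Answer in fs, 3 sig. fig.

0.296 fs

r = n²a₀/Z = 5²·5.29 × 10⁻¹¹/8 = 1.65 × 10⁻¹⁰ m
v = Zαc/n = 8·0.00730·3.00 × 10⁸/5 = 3.50 × 10⁶ m/s
T = 2πr/v = 2.96 × 10⁻¹⁶ s = 0.296 fs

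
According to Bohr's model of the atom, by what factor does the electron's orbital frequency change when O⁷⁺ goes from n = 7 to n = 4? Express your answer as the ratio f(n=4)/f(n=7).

f ∝ Z^2 · n^-3; with Z fixed, f ∝ n^-3.
f(n=4)/f(n=7) = (4/7)^-3 = 343/64

343/64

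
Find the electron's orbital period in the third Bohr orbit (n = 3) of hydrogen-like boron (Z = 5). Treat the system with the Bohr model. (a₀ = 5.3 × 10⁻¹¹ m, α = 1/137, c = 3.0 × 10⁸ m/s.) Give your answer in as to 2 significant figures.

160 as

r = n²a₀/Z = 3²·5.3 × 10⁻¹¹/5 = 9.5 × 10⁻¹¹ m
v = Zαc/n = 5·0.0073·3.0 × 10⁸/3 = 3.6 × 10⁶ m/s
T = 2πr/v = 1.6 × 10⁻¹⁶ s = 160 as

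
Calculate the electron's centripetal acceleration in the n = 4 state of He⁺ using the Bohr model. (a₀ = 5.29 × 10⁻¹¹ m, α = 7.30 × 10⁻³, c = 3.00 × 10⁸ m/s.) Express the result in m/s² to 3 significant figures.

2.83 × 10²¹ m/s²

r = n²a₀/Z = 4.23 × 10⁻¹⁰ m, v = Zαc/n = 1.09 × 10⁶ m/s
a = v²/r = (1.09 × 10⁶)² / 4.23 × 10⁻¹⁰ = 2.83 × 10²¹ m/s²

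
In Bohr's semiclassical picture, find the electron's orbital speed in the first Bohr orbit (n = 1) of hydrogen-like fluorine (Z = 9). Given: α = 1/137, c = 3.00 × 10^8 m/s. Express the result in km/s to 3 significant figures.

1.97 × 10^4 km/s

v_n = Zαc/n = 9 × 0.00730 × 3.00 × 10^8 / 1
    = 1.97 × 10^4 km/s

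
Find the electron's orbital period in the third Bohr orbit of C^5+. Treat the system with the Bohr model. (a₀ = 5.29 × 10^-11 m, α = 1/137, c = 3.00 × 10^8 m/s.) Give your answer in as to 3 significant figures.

114 as

r = n²a₀/Z = 3²·5.29 × 10^-11/6 = 7.94 × 10^-11 m
v = Zαc/n = 6·0.00730·3.00 × 10^8/3 = 4.38 × 10^6 m/s
T = 2πr/v = 1.14 × 10^-16 s = 114 as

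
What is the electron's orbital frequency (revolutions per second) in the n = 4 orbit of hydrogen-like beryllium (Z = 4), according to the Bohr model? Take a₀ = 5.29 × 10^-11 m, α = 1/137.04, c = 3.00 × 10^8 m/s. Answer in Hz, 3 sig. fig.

1.65 × 10^15 Hz

r = n²a₀/Z = 2.12 × 10^-10 m, v = Zαc/n = 2.19 × 10^6 m/s
f = v/(2πr) = 1.65 × 10^15 Hz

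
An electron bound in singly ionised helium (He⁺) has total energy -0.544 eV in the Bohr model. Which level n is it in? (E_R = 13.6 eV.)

10

E_n = −E_R Z²/n² ⇒ n² = E_R Z²/(−E_n) = 13.6 × 2² / 0.544 ≈ 100.00
n = 10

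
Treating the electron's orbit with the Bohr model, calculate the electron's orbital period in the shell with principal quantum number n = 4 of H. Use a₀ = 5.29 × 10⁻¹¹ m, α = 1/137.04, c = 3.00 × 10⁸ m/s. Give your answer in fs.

9.72 fs

r = n²a₀/Z = 4²·5.29 × 10⁻¹¹/1 = 8.46 × 10⁻¹⁰ m
v = Zαc/n = 1·0.00730·3.00 × 10⁸/4 = 5.47 × 10⁵ m/s
T = 2πr/v = 9.72 × 10⁻¹⁵ s = 9.72 fs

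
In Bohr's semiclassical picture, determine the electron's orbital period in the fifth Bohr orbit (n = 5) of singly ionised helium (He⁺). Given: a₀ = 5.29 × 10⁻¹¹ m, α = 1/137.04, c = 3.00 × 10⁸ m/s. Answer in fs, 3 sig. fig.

4.74 fs

r = n²a₀/Z = 5²·5.29 × 10⁻¹¹/2 = 6.61 × 10⁻¹⁰ m
v = Zαc/n = 2·0.00730·3.00 × 10⁸/5 = 8.76 × 10⁵ m/s
T = 2πr/v = 4.74 × 10⁻¹⁵ s = 4.74 fs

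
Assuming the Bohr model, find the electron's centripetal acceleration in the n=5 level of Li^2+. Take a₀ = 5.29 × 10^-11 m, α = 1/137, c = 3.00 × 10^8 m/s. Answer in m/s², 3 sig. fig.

3.92 × 10^21 m/s²

r = n²a₀/Z = 4.41 × 10^-10 m, v = Zαc/n = 1.31 × 10^6 m/s
a = v²/r = (1.31 × 10^6)² / 4.41 × 10^-10 = 3.92 × 10^21 m/s²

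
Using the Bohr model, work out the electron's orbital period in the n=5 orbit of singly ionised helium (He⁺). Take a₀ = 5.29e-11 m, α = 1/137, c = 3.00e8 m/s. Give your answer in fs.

4.74 fs

r = n²a₀/Z = 5²·5.29e-11/2 = 6.61e-10 m
v = Zαc/n = 2·0.00730·3.00e8/5 = 8.76e5 m/s
T = 2πr/v = 4.74e-15 s = 4.74 fs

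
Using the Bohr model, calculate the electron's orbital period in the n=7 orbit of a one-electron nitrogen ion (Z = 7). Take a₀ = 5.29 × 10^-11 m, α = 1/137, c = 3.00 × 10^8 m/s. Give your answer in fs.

r = n²a₀/Z = 7²·5.29 × 10^-11/7 = 3.70 × 10^-10 m
v = Zαc/n = 7·0.00730·3.00 × 10^8/7 = 2.19 × 10^6 m/s
T = 2πr/v = 1.06 × 10^-15 s = 1.06 fs

1.06 fs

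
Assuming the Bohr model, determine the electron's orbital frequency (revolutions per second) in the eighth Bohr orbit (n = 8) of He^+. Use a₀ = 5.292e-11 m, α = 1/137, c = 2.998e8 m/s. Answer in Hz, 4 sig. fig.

5.142e13 Hz

r = n²a₀/Z = 1.693e-9 m, v = Zαc/n = 5.471e5 m/s
f = v/(2πr) = 5.142e13 Hz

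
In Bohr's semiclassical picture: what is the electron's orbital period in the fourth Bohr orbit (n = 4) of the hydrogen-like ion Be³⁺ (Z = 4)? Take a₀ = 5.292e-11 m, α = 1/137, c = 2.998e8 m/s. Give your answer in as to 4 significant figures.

r = n²a₀/Z = 4²·5.292e-11/4 = 2.117e-10 m
v = Zαc/n = 4·0.007299·2.998e8/4 = 2.188e6 m/s
T = 2πr/v = 6.078e-16 s = 607.8 as

607.8 as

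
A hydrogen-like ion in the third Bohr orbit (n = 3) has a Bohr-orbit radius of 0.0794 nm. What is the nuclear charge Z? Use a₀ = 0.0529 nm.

r_n = n²a₀/Z ⇒ Z = n²a₀/r = 3² × 0.0529 / 0.0794 ≈ 6.00
Z = 6

6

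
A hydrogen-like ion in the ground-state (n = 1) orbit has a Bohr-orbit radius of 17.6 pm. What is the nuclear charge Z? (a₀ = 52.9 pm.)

3

r_n = n²a₀/Z ⇒ Z = n²a₀/r = 1² × 52.9 / 17.6 ≈ 3.01
Z = 3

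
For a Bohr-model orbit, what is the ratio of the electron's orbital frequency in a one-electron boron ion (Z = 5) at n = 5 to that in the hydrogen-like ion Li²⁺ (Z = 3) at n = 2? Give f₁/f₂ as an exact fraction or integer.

8/45

f ∝ Z^2 · n^-3
f₁/f₂ = (5/3)^2 · (5/2)^-3 = 8/45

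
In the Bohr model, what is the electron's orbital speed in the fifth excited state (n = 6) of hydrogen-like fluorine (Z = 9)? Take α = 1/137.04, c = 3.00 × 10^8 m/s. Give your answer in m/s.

v_n = Zαc/n = 9 × 0.00730 × 3.00 × 10^8 / 6
    = 3.28 × 10^6 m/s

3.28 × 10^6 m/s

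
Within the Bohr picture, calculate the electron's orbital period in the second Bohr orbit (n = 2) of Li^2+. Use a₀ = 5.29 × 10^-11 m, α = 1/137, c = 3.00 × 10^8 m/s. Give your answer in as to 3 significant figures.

r = n²a₀/Z = 2²·5.29 × 10^-11/3 = 7.05 × 10^-11 m
v = Zαc/n = 3·0.00730·3.00 × 10^8/2 = 3.28 × 10^6 m/s
T = 2πr/v = 1.35 × 10^-16 s = 135 as

135 as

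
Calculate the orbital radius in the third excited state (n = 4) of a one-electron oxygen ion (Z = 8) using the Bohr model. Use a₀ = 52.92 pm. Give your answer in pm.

r_n = n²a₀/Z = 4² × 52.92 / 8
    = 16 × 52.92 / 8 = 105.8 pm

105.8 pm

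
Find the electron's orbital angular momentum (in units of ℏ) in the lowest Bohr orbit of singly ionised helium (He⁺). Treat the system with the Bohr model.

1

L_n = nℏ, so L/ℏ = n = 1.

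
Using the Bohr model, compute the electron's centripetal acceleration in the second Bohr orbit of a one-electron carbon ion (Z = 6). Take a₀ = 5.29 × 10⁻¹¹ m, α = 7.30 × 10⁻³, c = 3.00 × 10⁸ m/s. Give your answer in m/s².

r = n²a₀/Z = 3.53 × 10⁻¹¹ m, v = Zαc/n = 6.57 × 10⁶ m/s
a = v²/r = (6.57 × 10⁶)² / 3.53 × 10⁻¹¹ = 1.22 × 10²⁴ m/s²

1.22 × 10²⁴ m/s²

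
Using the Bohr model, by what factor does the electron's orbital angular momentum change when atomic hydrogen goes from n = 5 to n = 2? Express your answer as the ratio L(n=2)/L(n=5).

L = nℏ depends only on n, so L ∝ n.
L(n=2)/L(n=5) = (2/5)^1 = 2/5

2/5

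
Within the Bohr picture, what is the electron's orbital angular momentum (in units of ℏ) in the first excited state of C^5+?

2

L_n = nℏ, so L/ℏ = n = 2.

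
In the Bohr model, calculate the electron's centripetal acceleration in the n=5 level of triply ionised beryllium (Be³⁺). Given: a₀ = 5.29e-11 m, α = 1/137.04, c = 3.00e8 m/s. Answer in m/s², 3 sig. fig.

9.28e21 m/s²

r = n²a₀/Z = 3.31e-10 m, v = Zαc/n = 1.75e6 m/s
a = v²/r = (1.75e6)² / 3.31e-10 = 9.28e21 m/s²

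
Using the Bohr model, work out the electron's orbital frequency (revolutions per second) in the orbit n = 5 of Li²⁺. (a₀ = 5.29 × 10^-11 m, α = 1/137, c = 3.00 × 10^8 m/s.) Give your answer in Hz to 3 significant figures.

r = n²a₀/Z = 4.41 × 10^-10 m, v = Zαc/n = 1.31 × 10^6 m/s
f = v/(2πr) = 4.74 × 10^14 Hz

4.74 × 10^14 Hz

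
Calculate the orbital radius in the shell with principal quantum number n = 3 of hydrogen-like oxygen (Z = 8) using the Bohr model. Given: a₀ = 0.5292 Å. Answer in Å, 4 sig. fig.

r_n = n²a₀/Z = 3² × 0.5292 / 8
    = 9 × 0.5292 / 8 = 0.5954 Å

0.5954 Å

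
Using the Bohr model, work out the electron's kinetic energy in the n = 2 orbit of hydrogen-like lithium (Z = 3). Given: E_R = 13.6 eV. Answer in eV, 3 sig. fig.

30.6 eV

For a Coulomb orbit the virial theorem gives K = −E_n.
E_n = −E_R·Z²/n², so K = E_R·Z²/n² = 13.6 × 3²/2² = 30.6 eV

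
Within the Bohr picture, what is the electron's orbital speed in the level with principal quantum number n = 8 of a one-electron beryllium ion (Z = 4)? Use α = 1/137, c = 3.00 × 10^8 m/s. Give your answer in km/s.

1090 km/s

v_n = Zαc/n = 4 × 0.00730 × 3.00 × 10^8 / 8
    = 1090 km/s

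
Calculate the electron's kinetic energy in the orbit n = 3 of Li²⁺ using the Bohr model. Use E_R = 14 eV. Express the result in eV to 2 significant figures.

For a Coulomb orbit the virial theorem gives K = −E_n.
E_n = −E_R·Z²/n², so K = E_R·Z²/n² = 14 × 3²/3² = 14 eV

14 eV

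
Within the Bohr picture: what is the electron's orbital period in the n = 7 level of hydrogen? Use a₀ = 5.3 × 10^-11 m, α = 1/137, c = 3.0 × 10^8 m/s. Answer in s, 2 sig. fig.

5.2 × 10^-14 s

r = n²a₀/Z = 7²·5.3 × 10^-11/1 = 2.6 × 10^-9 m
v = Zαc/n = 1·0.0073·3.0 × 10^8/7 = 3.1 × 10^5 m/s
T = 2πr/v = 5.2 × 10^-14 s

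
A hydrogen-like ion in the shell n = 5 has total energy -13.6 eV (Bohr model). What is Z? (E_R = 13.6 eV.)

5

E_n = −E_R Z²/n² ⇒ Z² = −E_n n²/E_R = 13.6 × 5² / 13.6 ≈ 25.00
Z = 5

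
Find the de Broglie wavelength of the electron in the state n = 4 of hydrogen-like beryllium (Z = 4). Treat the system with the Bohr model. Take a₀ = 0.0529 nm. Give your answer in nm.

The Bohr quantisation condition is nλ = 2πr_n.
r_n = n²a₀/Z = 0.212 nm
λ = 2πr_n/n = 2π·0.212/4 = 0.332 nm

0.332 nm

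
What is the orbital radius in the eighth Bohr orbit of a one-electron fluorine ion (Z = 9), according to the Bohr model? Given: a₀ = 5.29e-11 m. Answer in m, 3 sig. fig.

r_n = n²a₀/Z = 8² × 5.29e-11 / 9
    = 64 × 5.29e-11 / 9 = 3.76e-10 m

3.76e-10 m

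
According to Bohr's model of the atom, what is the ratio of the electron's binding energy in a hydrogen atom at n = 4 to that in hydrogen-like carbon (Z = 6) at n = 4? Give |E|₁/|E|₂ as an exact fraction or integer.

|E| ∝ Z^2 · n^-2
|E|₁/|E|₂ = (1/6)^2 · (4/4)^-2 = 1/36

1/36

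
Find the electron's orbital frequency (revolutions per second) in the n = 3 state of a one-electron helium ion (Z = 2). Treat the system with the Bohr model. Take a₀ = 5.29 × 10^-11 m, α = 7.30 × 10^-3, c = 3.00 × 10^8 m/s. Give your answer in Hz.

9.76 × 10^14 Hz

r = n²a₀/Z = 2.38 × 10^-10 m, v = Zαc/n = 1.46 × 10^6 m/s
f = v/(2πr) = 9.76 × 10^14 Hz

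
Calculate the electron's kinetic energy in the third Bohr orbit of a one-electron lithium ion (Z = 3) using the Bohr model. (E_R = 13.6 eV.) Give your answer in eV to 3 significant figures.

For a Coulomb orbit the virial theorem gives K = −E_n.
E_n = −E_R·Z²/n², so K = E_R·Z²/n² = 13.6 × 3²/3² = 13.6 eV

13.6 eV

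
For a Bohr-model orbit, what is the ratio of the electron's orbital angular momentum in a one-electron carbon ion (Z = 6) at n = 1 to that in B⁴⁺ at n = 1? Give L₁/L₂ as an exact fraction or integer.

1

L = nℏ is independent of Z.
L₁/L₂ = n₁/n₂ = 1/1 = 1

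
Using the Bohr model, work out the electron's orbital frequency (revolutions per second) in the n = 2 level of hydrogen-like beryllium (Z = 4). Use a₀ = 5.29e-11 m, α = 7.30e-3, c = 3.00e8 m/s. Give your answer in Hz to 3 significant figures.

r = n²a₀/Z = 5.29e-11 m, v = Zαc/n = 4.38e6 m/s
f = v/(2πr) = 1.32e16 Hz

1.32e16 Hz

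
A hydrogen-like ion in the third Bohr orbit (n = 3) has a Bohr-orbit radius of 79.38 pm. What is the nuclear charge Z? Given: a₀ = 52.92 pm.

6

r_n = n²a₀/Z ⇒ Z = n²a₀/r = 3² × 52.92 / 79.38 ≈ 6.00
Z = 6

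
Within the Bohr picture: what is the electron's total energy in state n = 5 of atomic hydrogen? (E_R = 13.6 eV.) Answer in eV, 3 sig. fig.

E_n = −E_R·Z²/n² = −13.6 × 1²/5² = -0.544 eV

-0.544 eV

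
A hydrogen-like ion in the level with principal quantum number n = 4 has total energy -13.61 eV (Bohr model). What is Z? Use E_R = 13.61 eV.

E_n = −E_R Z²/n² ⇒ Z² = −E_n n²/E_R = 13.61 × 4² / 13.61 ≈ 16.00
Z = 4

4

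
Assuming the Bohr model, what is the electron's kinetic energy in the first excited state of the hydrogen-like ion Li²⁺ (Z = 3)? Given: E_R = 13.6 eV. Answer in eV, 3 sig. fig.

For a Coulomb orbit the virial theorem gives K = −E_n.
E_n = −E_R·Z²/n², so K = E_R·Z²/n² = 13.6 × 3²/2² = 30.6 eV

30.6 eV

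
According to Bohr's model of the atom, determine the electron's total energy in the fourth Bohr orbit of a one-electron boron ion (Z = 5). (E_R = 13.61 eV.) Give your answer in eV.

-21.27 eV

E_n = −E_R·Z²/n² = −13.61 × 5²/4² = -21.27 eV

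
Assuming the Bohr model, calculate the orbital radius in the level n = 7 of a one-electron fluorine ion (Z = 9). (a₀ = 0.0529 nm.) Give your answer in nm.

r_n = n²a₀/Z = 7² × 0.0529 / 9
    = 49 × 0.0529 / 9 = 0.288 nm

0.288 nm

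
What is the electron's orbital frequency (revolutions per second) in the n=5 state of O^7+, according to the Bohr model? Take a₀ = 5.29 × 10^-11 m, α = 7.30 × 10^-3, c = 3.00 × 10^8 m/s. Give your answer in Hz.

r = n²a₀/Z = 1.65 × 10^-10 m, v = Zαc/n = 3.50 × 10^6 m/s
f = v/(2πr) = 3.37 × 10^15 Hz

3.37 × 10^15 Hz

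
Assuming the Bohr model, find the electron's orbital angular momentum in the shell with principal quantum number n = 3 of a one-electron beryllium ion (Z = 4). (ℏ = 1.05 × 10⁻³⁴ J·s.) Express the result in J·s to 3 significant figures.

L_n = nℏ = 3 × 1.05 × 10⁻³⁴ = 3.15 × 10⁻³⁴ J·s

3.15 × 10⁻³⁴ J·s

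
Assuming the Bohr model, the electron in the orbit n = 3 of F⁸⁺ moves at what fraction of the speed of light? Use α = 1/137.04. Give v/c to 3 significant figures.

0.0219

v_n = Zαc/n, so v/c = Zα/n = 9 × 0.00730 / 3 = 0.0219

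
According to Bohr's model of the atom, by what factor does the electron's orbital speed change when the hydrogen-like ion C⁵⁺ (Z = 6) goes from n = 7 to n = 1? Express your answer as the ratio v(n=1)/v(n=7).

7

v ∝ Z^1 · n^-1; with Z fixed, v ∝ n^-1.
v(n=1)/v(n=7) = (1/7)^-1 = 7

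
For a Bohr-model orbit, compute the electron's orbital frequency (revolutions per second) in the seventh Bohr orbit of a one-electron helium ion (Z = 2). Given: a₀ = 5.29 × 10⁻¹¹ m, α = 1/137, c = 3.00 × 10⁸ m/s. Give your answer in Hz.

r = n²a₀/Z = 1.30 × 10⁻⁹ m, v = Zαc/n = 6.26 × 10⁵ m/s
f = v/(2πr) = 7.68 × 10¹³ Hz

7.68 × 10¹³ Hz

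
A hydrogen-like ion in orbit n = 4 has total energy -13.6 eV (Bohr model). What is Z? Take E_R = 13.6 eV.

4

E_n = −E_R Z²/n² ⇒ Z² = −E_n n²/E_R = 13.6 × 4² / 13.6 ≈ 16.00
Z = 4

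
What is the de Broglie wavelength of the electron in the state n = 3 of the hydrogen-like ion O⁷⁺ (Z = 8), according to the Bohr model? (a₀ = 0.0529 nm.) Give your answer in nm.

0.125 nm

The Bohr quantisation condition is nλ = 2πr_n.
r_n = n²a₀/Z = 0.0595 nm
λ = 2πr_n/n = 2π·0.0595/3 = 0.125 nm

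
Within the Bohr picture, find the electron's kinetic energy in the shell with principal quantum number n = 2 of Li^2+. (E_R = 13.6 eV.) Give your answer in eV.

For a Coulomb orbit the virial theorem gives K = −E_n.
E_n = −E_R·Z²/n², so K = E_R·Z²/n² = 13.6 × 3²/2² = 30.6 eV

30.6 eV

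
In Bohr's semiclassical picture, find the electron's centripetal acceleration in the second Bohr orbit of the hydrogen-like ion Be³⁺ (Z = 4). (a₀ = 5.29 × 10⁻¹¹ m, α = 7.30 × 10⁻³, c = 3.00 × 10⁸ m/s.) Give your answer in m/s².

3.63 × 10²³ m/s²

r = n²a₀/Z = 5.29 × 10⁻¹¹ m, v = Zαc/n = 4.38 × 10⁶ m/s
a = v²/r = (4.38 × 10⁶)² / 5.29 × 10⁻¹¹ = 3.63 × 10²³ m/s²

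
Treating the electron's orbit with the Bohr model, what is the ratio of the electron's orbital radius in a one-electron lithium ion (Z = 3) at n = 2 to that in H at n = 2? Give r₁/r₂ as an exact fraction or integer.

1/3

r ∝ Z^-1 · n^2
r₁/r₂ = (3/1)^-1 · (2/2)^2 = 1/3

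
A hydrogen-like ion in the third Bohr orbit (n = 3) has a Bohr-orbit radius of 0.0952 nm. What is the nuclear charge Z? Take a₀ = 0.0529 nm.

r_n = n²a₀/Z ⇒ Z = n²a₀/r = 3² × 0.0529 / 0.0952 ≈ 5.00
Z = 5

5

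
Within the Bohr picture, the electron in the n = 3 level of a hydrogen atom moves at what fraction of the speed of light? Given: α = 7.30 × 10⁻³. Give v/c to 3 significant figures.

0.00243

v_n = Zαc/n, so v/c = Zα/n = 1 × 0.00730 / 3 = 0.00243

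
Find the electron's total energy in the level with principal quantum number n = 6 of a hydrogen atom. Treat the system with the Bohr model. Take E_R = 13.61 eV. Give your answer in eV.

E_n = −E_R·Z²/n² = −13.61 × 1²/6² = -0.3781 eV

-0.3781 eV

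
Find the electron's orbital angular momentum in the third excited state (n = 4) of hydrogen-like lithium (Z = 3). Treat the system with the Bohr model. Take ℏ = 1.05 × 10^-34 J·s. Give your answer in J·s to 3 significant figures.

4.20 × 10^-34 J·s

L_n = nℏ = 4 × 1.05 × 10^-34 = 4.20 × 10^-34 J·s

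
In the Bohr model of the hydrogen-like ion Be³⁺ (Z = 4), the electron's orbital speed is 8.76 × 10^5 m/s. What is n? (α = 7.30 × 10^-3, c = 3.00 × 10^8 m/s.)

10

v_n = Zαc/n ⇒ n = Zαc/v = 4 × 0.00730 × 3.00 × 10^8 / 8.76 × 10^5 ≈ 10.00
n = 10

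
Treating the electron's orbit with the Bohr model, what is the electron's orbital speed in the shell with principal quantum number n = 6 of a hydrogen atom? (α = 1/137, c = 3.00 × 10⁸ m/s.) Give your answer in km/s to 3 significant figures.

365 km/s

v_n = Zαc/n = 1 × 0.00730 × 3.00 × 10⁸ / 6
    = 365 km/s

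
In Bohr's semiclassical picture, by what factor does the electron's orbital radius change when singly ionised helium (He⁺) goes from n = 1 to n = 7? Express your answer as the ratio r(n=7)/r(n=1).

r ∝ Z^-1 · n^2; with Z fixed, r ∝ n^2.
r(n=7)/r(n=1) = (7/1)^2 = 49

49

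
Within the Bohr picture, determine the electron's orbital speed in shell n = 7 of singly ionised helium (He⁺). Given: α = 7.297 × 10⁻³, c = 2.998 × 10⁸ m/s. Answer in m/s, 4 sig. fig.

6.250 × 10⁵ m/s

v_n = Zαc/n = 2 × 0.007297 × 2.998 × 10⁸ / 7
    = 6.250 × 10⁵ m/s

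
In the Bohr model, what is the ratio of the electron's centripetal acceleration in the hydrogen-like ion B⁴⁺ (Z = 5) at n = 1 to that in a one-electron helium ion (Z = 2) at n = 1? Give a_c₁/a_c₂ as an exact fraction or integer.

125/8

a_c ∝ Z^3 · n^-4
a_c₁/a_c₂ = (5/2)^3 · (1/1)^-4 = 125/8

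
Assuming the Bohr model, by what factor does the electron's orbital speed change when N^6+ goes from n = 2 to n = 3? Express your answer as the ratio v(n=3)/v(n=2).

v ∝ Z^1 · n^-1; with Z fixed, v ∝ n^-1.
v(n=3)/v(n=2) = (3/2)^-1 = 2/3

2/3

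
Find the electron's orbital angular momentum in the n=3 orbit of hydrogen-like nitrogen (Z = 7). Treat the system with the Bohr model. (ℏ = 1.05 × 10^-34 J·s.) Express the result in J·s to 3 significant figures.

3.15 × 10^-34 J·s

L_n = nℏ = 3 × 1.05 × 10^-34 = 3.15 × 10^-34 J·s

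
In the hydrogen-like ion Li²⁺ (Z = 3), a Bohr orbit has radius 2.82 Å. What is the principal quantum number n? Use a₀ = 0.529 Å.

4

r_n = n²a₀/Z ⇒ n² = rZ/a₀ = 2.82 × 3 / 0.529 ≈ 15.99
n = 4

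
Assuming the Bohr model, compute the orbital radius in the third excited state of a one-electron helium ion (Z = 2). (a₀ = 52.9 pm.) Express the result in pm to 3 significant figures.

423 pm

r_n = n²a₀/Z = 4² × 52.9 / 2
    = 16 × 52.9 / 2 = 423 pm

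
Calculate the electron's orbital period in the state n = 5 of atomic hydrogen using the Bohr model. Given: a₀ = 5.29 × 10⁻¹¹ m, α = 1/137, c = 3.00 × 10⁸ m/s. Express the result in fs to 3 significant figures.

19.0 fs

r = n²a₀/Z = 5²·5.29 × 10⁻¹¹/1 = 1.32 × 10⁻⁹ m
v = Zαc/n = 1·0.00730·3.00 × 10⁸/5 = 4.38 × 10⁵ m/s
T = 2πr/v = 1.90 × 10⁻¹⁴ s = 19.0 fs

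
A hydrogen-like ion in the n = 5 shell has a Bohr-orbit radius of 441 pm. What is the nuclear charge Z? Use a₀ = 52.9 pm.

r_n = n²a₀/Z ⇒ Z = n²a₀/r = 5² × 52.9 / 441 ≈ 3.00
Z = 3

3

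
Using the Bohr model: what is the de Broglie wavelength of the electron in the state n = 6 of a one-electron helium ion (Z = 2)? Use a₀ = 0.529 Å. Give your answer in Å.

9.97 Å

The Bohr quantisation condition is nλ = 2πr_n.
r_n = n²a₀/Z = 9.52 Å
λ = 2πr_n/n = 2π·9.52/6 = 9.97 Å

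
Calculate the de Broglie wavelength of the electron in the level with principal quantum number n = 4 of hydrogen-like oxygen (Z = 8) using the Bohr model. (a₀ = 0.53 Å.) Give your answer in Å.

1.7 Å

The Bohr quantisation condition is nλ = 2πr_n.
r_n = n²a₀/Z = 1.1 Å
λ = 2πr_n/n = 2π·1.1/4 = 1.7 Å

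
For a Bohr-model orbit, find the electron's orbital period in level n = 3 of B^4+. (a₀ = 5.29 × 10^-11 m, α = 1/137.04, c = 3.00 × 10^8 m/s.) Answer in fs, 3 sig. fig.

0.164 fs

r = n²a₀/Z = 3²·5.29 × 10^-11/5 = 9.52 × 10^-11 m
v = Zαc/n = 5·0.00730·3.00 × 10^8/3 = 3.65 × 10^6 m/s
T = 2πr/v = 1.64 × 10^-16 s = 0.164 fs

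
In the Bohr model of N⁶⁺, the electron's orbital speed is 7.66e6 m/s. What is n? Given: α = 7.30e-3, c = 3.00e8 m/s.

v_n = Zαc/n ⇒ n = Zαc/v = 7 × 0.00730 × 3.00e8 / 7.66e6 ≈ 2.00
n = 2

2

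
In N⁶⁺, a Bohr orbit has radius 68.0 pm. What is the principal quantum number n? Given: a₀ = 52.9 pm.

3

r_n = n²a₀/Z ⇒ n² = rZ/a₀ = 68.0 × 7 / 52.9 ≈ 9.00
n = 3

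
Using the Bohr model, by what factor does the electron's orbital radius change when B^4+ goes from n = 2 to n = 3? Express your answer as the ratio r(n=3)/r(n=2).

r ∝ Z^-1 · n^2; with Z fixed, r ∝ n^2.
r(n=3)/r(n=2) = (3/2)^2 = 9/4

9/4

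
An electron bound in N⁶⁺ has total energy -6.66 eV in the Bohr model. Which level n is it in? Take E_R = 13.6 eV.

E_n = −E_R Z²/n² ⇒ n² = E_R Z²/(−E_n) = 13.6 × 7² / 6.66 ≈ 100.06
n = 10

10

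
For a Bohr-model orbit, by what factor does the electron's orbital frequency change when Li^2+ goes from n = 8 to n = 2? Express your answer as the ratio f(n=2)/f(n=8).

64

f ∝ Z^2 · n^-3; with Z fixed, f ∝ n^-3.
f(n=2)/f(n=8) = (2/8)^-3 = 64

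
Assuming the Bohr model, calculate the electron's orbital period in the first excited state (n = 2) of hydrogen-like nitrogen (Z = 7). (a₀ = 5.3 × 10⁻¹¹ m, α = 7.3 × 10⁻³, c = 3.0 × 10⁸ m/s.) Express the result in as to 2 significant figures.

r = n²a₀/Z = 2²·5.3 × 10⁻¹¹/7 = 3.0 × 10⁻¹¹ m
v = Zαc/n = 7·0.0073·3.0 × 10⁸/2 = 7.7 × 10⁶ m/s
T = 2πr/v = 2.5 × 10⁻¹⁷ s = 25 as

25 as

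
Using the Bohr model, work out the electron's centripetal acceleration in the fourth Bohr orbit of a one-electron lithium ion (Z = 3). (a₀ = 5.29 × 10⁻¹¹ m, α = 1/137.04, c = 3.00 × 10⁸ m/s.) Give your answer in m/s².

9.55 × 10²¹ m/s²

r = n²a₀/Z = 2.82 × 10⁻¹⁰ m, v = Zαc/n = 1.64 × 10⁶ m/s
a = v²/r = (1.64 × 10⁶)² / 2.82 × 10⁻¹⁰ = 9.55 × 10²¹ m/s²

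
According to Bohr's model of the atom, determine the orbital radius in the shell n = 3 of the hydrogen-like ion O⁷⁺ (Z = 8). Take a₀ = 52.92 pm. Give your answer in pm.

r_n = n²a₀/Z = 3² × 52.92 / 8
    = 9 × 52.92 / 8 = 59.54 pm

59.54 pm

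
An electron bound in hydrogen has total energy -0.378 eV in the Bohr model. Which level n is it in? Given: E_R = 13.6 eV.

6

E_n = −E_R Z²/n² ⇒ n² = E_R Z²/(−E_n) = 13.6 × 1² / 0.378 ≈ 35.98
n = 6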